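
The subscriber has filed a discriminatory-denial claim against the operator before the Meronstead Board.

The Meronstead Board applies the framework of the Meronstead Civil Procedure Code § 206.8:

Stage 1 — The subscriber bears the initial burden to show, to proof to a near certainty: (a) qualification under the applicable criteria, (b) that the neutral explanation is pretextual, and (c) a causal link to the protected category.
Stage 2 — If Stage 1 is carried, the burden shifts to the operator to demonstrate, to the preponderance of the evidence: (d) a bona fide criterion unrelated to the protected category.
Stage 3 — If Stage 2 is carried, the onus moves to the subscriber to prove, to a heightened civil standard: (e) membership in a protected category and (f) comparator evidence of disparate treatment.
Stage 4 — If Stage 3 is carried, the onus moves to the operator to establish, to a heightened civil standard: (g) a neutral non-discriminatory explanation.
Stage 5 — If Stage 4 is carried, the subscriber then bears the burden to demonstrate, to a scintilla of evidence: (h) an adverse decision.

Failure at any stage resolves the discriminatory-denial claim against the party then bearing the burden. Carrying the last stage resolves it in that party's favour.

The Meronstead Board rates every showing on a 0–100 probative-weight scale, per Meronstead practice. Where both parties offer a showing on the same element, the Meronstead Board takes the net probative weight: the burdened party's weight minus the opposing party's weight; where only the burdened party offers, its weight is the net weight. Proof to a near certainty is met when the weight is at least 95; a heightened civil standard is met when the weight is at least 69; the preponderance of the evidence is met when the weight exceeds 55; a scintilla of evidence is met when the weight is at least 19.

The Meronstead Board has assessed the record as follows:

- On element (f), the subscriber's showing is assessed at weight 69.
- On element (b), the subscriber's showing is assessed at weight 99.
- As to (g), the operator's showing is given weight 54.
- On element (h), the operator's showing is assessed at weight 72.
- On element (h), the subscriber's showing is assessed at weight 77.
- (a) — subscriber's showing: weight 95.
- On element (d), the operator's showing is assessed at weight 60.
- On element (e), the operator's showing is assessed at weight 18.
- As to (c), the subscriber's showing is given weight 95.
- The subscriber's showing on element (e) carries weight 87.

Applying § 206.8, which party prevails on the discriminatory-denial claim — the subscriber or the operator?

subscriber

At Stage 1 the subscriber must meet proof to a near certainty (weight is at least 95): on (a) the weight is 95, ≥ 95, so (a) meets the standard; on (b) the weight is 99, which does reach 95, so (b) meets the standard; on (c) the weight is 95, ≥ 95, so (c) meets the standard.
  Stage 1 is satisfied; the onus moves to the operator.
At Stage 2 the operator must meet the preponderance of the evidence (weight exceeds 55): on (d) the weight is 60, which does exceed 55, so (d) meets the standard.
  All elements met. The burden passes to the subscriber.
At Stage 3 the subscriber must meet a heightened civil standard (weight is at least 69): on (e) the weight is 87 less the opposing 18 gives net 69, ≥ 69, so (e) meets the standard; on (f) the weight is 69, ≥ 69, so (f) meets the standard.
  Stage 3 carried; the burden shifts to the operator.
At Stage 4 the operator must meet a heightened civil standard (weight is at least 69): on (g) the weight is 54, which does not reach 69, so (g) does not meet the standard.
  The operator does not carry Stage 4.
The subscriber prevails.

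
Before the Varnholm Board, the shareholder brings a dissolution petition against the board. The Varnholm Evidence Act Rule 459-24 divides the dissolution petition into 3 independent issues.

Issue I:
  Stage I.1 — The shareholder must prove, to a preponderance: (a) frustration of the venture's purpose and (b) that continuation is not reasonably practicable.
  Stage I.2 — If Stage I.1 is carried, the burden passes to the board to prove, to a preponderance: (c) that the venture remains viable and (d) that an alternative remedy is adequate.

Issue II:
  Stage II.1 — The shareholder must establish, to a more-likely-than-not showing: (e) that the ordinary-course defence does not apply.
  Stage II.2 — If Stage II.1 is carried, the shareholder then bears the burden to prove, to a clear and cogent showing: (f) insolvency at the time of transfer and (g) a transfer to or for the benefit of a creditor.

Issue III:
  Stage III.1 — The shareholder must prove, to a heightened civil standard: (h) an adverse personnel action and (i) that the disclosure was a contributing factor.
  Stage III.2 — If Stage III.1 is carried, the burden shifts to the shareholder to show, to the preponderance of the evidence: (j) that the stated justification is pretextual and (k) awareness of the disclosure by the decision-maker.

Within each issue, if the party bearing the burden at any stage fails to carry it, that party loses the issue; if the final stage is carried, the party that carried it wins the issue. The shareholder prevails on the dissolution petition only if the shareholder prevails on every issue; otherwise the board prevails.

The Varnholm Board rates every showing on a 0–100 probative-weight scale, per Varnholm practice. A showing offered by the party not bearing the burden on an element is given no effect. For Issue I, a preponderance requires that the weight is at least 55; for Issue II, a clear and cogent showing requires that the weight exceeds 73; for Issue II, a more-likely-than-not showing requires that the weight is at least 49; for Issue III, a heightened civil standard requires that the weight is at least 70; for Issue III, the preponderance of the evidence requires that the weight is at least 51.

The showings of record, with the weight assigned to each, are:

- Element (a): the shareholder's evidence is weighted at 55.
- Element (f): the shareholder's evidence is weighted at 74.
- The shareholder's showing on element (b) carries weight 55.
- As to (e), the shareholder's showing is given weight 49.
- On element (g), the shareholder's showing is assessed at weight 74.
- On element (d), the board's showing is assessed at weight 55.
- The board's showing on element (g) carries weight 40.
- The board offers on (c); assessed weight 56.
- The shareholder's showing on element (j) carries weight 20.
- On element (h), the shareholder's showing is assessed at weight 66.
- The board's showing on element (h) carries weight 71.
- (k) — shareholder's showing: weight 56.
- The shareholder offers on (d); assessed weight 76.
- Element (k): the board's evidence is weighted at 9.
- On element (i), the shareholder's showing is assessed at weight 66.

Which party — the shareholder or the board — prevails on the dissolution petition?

board

— Issue I —
Stage I.1 — burden on shareholder; standard: a preponderance (weight is at least 55).
    (a): 55 ≥ 55 [met]
    (b): 55 ≥ 55 [met]
  The shareholder carries Stage I.1; the board now bears the burden.
Stage I.2 — burden on board; standard: a preponderance (weight is at least 55).
    (c): 56 ≥ 55 [met]
    (d): 55 (shareholder's 76 disregarded) ≥ 55 [met]
  The board carries the last stage.
With every stage satisfied, the board prevails on this issue.
— Issue II —
Stage II.1 — burden on shareholder; standard: a more-likely-than-not showing (weight is at least 49).
    (e): 49 ≥ 49 [met]
  Stage II.1 is satisfied; the shareholder continues to bear the burden.
Stage II.2 — burden on shareholder; standard: a clear and cogent showing (weight exceeds 73).
    (f): 74 > 73 [met]
    (g): 74 (board's 40 disregarded) > 73 [met]
  All elements met at the final stage.
With every stage satisfied, the shareholder prevails on this issue.
— Issue III —
Stage III.1 — burden on shareholder; standard: a heightened civil standard (weight is at least 70).
    (h): 66 (board's 71 disregarded) < 70 [not met]
    (i): 66 < 70 [not met]
  Stage III.1 not carried; the shareholder fails its burden.
So the board prevails on this issue.
Per-issue: Issue I → board; Issue II → shareholder; Issue III → board. The shareholder must prevail on every issue; overall, the board prevails.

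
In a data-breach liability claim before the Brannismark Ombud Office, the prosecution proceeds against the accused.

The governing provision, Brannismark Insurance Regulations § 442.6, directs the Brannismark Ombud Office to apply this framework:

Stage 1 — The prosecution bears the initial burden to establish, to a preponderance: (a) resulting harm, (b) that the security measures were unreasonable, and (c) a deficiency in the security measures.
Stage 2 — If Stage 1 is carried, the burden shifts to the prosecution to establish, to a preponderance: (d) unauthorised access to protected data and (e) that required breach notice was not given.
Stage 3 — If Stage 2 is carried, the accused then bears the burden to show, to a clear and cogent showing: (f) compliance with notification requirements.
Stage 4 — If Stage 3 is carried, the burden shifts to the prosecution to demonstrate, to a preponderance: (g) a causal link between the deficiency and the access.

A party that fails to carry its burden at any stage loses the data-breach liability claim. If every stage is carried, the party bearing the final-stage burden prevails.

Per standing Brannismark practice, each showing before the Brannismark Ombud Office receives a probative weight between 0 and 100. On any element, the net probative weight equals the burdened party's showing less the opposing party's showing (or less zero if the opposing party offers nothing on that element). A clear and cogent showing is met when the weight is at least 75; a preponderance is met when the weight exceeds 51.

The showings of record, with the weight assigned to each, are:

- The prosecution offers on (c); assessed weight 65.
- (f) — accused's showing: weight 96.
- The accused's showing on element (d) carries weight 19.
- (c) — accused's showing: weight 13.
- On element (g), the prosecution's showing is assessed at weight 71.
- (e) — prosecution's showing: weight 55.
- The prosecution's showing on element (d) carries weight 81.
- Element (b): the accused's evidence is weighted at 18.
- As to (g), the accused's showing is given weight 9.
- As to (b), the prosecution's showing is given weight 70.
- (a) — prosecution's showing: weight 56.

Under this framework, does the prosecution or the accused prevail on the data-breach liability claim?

Stage 1 — burden on prosecution; standard: a preponderance (weight exceeds 51).
    (a): 56 > 51 [met]
    (b): 70 − 18 = 52 > 51 [met]
    (c): 65 − 13 = 52 > 51 [met]
  Stage 1 carried; the burden remains with the prosecution.
Stage 2 — burden on prosecution; standard: a preponderance (weight exceeds 51).
    (d): 81 − 19 = 62 > 51 [met]
    (e): 55 > 51 [met]
  All elements met. The burden passes to the accused.
Stage 3 — burden on accused; standard: a clear and cogent showing (weight is at least 75).
    (f): 96 ≥ 75 [met]
  All elements met. The burden passes to the prosecution.
Stage 4 — burden on prosecution; standard: a preponderance (weight exceeds 51).
    (g): 71 − 9 = 62 > 51 [met]
  All elements met at the final stage.
With every stage satisfied, the prosecution prevails.

prosecution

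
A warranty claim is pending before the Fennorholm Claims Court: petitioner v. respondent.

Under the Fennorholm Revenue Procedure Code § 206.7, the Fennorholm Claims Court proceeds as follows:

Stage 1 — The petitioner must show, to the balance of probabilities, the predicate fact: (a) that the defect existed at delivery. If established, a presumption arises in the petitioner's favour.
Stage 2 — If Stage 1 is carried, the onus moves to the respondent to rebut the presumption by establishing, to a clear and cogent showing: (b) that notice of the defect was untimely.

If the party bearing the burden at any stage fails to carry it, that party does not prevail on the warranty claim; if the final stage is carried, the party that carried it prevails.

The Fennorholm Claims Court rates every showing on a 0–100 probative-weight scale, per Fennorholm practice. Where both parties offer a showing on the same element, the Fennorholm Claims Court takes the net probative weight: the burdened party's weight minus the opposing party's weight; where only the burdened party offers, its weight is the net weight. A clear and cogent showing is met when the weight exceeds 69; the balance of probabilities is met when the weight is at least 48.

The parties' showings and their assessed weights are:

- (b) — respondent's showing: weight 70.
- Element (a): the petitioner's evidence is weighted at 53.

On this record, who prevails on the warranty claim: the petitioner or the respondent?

respondent

Stage 1 — burden on petitioner; standard: the balance of probabilities (weight is at least 48).
    (a): 53 ≥ 48 [met]
  All elements met. The burden passes to the respondent.
Stage 2 — burden on respondent; standard: a clear and cogent showing (weight exceeds 69).
    (b): 70 > 69 [met]
  All elements met at the final stage.
All stages carried — the respondent prevails.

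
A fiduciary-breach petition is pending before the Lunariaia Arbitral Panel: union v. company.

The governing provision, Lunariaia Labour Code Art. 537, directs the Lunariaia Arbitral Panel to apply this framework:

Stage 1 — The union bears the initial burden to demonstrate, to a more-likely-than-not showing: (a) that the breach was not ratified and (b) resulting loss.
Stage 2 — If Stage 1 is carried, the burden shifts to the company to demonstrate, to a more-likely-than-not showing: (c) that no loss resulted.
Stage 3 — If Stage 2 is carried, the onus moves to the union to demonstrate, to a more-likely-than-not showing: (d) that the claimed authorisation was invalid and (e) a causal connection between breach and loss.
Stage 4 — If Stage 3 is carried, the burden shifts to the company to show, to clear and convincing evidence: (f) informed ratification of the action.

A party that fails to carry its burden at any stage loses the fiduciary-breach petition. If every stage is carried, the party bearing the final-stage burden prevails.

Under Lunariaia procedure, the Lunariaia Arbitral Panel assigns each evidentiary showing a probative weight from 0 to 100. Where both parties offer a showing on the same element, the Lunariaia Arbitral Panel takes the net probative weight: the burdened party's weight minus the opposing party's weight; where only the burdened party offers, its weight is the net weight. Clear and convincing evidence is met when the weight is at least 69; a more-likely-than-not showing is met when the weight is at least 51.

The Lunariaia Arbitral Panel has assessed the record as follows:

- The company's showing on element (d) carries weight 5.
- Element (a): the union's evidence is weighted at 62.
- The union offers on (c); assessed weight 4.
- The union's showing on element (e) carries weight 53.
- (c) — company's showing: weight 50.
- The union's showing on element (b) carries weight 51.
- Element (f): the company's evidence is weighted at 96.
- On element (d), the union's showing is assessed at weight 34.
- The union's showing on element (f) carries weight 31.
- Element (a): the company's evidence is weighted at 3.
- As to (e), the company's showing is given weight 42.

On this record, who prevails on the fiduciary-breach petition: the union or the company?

union

Stage 1 — burden on union; standard: a more-likely-than-not showing (weight is at least 51).
    (a): 62 − 3 = 59 ≥ 51 [met]
    (b): 51 ≥ 51 [met]
  All elements met. The burden passes to the company.
Stage 2 — burden on company; standard: a more-likely-than-not showing (weight is at least 51).
    (c): 50 − 4 = 46 < 51 [not met]
  Stage 2 not carried; the company fails its burden.
The analysis ends at Stage 2; the union prevails.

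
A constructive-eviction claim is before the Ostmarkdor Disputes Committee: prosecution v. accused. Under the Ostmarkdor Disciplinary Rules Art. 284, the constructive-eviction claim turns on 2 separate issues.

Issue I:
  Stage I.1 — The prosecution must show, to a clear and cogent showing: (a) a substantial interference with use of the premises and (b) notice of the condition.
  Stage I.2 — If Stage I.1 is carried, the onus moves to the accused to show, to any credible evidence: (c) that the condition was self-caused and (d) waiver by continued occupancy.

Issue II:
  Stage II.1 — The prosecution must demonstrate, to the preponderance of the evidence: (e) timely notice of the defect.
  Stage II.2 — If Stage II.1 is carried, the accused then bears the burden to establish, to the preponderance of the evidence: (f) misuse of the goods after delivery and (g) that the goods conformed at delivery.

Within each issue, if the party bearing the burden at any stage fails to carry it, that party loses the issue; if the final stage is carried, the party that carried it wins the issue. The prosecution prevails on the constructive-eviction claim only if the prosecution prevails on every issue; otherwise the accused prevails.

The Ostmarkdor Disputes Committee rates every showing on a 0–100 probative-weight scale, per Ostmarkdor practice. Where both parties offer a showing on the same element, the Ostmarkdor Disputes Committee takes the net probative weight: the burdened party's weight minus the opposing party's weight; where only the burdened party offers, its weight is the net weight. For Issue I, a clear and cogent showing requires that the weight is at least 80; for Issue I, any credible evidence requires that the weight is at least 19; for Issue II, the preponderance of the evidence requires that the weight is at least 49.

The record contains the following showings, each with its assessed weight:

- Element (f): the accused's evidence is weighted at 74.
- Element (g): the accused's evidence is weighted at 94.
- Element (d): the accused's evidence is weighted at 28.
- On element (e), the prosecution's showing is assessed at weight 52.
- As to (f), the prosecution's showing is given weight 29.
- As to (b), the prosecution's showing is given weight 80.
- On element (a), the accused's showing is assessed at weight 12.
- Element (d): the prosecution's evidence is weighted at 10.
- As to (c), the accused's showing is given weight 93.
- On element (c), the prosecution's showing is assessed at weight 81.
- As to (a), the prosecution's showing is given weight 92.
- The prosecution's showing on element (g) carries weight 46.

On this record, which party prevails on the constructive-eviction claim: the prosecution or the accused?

— Issue I —
Stage I.1 — burden on prosecution; standard: a clear and cogent showing (weight is at least 80).
    (a): 92 − 12 = 80 ≥ 80 [met]
    (b): 80 ≥ 80 [met]
  All elements met. The burden passes to the accused.
Stage I.2 — burden on accused; standard: any credible evidence (weight is at least 19).
    (c): 93 − 81 = 12 < 19 [not met]
    (d): 28 − 10 = 18 < 19 [not met]
  Not every element is met, so the accused fails to carry Stage I.2.
The analysis ends at Stage I.2; the prosecution prevails on this issue.
— Issue II —
Stage II.1 — burden on prosecution; standard: the preponderance of the evidence (weight is at least 49).
    (e): 52 ≥ 49 [met]
  All elements met. The burden passes to the accused.
Stage II.2 — burden on accused; standard: the preponderance of the evidence (weight is at least 49).
    (f): 74 − 29 = 45 < 49 [not met]
    (g): 94 − 46 = 48 < 49 [not met]
  The accused does not carry Stage II.2.
The analysis ends at Stage II.2; the prosecution prevails on this issue.
Per-issue: Issue I → prosecution; Issue II → prosecution. The prosecution must prevail on every issue; overall, the prosecution prevails.

prosecution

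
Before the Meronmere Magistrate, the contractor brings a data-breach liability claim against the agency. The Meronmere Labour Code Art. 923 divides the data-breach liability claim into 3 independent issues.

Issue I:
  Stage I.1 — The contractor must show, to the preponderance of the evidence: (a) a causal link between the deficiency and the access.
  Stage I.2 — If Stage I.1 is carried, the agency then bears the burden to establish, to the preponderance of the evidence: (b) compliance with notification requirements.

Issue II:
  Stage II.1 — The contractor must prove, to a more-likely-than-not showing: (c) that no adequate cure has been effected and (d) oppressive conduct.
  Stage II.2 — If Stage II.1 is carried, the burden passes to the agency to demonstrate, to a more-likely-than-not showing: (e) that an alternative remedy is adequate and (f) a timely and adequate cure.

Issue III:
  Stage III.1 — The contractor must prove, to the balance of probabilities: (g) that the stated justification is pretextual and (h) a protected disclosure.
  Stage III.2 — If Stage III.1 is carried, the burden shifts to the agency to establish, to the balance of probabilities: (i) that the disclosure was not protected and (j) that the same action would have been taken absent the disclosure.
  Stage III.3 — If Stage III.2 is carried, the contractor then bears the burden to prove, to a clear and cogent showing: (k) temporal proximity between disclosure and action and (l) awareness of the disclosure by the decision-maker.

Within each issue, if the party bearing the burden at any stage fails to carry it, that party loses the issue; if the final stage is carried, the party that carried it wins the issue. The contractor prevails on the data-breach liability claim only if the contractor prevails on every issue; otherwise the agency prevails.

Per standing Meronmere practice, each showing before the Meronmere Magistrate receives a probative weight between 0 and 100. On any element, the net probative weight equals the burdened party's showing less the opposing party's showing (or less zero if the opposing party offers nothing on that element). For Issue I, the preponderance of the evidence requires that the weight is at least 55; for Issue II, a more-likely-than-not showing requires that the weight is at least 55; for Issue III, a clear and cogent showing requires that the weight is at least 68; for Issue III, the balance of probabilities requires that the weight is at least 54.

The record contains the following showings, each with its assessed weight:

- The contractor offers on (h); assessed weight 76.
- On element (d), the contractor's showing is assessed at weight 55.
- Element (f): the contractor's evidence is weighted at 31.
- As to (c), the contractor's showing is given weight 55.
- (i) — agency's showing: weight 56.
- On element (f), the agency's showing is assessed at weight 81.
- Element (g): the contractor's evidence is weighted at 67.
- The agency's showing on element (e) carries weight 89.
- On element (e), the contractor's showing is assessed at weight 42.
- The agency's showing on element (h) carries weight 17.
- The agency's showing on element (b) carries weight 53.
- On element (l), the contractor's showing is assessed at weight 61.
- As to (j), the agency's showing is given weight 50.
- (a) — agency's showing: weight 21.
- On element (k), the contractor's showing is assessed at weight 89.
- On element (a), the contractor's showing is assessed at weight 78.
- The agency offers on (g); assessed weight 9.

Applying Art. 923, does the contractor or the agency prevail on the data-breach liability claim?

— Issue I —
At Stage I.1 the contractor must meet the preponderance of the evidence (weight is at least 55): on (a) the weight is 78 less the opposing 21 gives net 57, ≥ 55, so (a) meets the standard.
  Stage I.1 is satisfied; the onus moves to the agency.
At Stage I.2 the agency must meet the preponderance of the evidence (weight is at least 55): on (b) the weight is 53, which does not reach 55, so (b) does not meet the standard.
  The agency does not carry Stage I.2.
The analysis ends at Stage I.2; the contractor prevails on this issue.
— Issue II —
Stage II.1 — burden on contractor; standard: a more-likely-than-not showing (weight is at least 55).
    (c): 55 ≥ 55 [met]
    (d): 55 ≥ 55 [met]
  All elements met. The burden passes to the agency.
Stage II.2 — burden on agency; standard: a more-likely-than-not showing (weight is at least 55).
    (e): 89 − 42 = 47 < 55 [not met]
    (f): 81 − 31 = 50 < 55 [not met]
  The agency does not carry Stage II.2.
The analysis ends at Stage II.2; the contractor prevails on this issue.
— Issue III —
At Stage III.1 the contractor must meet the balance of probabilities (weight is at least 54): on (g) the weight is 67 less the opposing 9 gives net 58, which does reach 54, so (g) meets the standard; on (h) the weight is 76 less the opposing 17 gives net 59, ≥ 54, so (h) meets the standard.
  The contractor carries Stage III.1; the agency now bears the burden.
At Stage III.2 the agency must meet the balance of probabilities (weight is at least 54): on (i) the weight is 56, ≥ 54, so (i) meets the standard; on (j) the weight is 50, < 54, so (j) does not meet the standard.
  Not every element is met, so the agency fails to carry Stage III.2.
So the contractor prevails on this issue.
Per-issue: Issue I → contractor; Issue II → contractor; Issue III → contractor. The contractor must prevail on every issue; overall, the contractor prevails.

contractor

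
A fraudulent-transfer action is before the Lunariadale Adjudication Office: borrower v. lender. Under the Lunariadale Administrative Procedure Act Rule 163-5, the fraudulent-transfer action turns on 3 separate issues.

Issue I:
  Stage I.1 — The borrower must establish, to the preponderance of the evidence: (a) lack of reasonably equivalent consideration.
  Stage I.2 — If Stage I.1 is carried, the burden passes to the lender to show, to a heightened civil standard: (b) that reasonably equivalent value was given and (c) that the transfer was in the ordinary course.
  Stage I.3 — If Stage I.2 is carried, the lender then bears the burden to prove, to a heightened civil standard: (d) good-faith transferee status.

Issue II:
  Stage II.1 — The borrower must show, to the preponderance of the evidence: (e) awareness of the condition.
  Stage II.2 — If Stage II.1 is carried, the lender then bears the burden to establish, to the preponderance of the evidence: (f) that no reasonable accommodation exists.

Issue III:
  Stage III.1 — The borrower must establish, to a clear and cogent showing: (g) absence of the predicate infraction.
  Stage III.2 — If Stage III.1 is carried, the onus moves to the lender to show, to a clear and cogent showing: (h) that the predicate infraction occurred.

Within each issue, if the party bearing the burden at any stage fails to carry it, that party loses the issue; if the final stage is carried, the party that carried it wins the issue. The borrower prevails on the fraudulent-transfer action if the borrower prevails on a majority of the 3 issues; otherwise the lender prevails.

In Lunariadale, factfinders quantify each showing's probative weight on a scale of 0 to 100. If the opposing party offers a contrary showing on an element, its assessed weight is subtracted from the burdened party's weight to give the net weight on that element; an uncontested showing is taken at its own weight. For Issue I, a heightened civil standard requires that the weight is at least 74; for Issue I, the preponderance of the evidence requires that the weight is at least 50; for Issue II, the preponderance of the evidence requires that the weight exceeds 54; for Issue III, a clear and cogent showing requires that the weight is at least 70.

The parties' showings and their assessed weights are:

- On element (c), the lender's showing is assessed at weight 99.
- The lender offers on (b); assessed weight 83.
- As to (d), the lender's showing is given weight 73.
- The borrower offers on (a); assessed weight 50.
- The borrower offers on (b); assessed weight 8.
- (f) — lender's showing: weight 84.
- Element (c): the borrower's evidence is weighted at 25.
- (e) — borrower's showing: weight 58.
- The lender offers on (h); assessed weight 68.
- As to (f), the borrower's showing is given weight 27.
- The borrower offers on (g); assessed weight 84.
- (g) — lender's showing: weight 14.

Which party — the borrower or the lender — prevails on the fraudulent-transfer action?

— Issue I —
Stage I.1 (borrower, the preponderance of the evidence, weight is at least 50): (a) 50 ≥ 50 — meets.
  All elements met. The burden passes to the lender.
Stage I.2 (lender, a heightened civil standard, weight is at least 74): (b) net 83−8=75 ≥ 74 — meets; (c) net 99−25=74 ≥ 74 — meets.
  Stage I.2 is satisfied; the lender continues to bear the burden.
Stage I.3 (lender, a heightened civil standard, weight is at least 74): (d) 73 < 74 — fails.
  Stage I.3 not carried; the lender fails its burden.
So the borrower prevails on this issue.
— Issue II —
At Stage II.1 the borrower must meet the preponderance of the evidence (weight exceeds 54): on (e) the weight is 58, > 54, so (e) meets the standard.
  The borrower carries Stage II.1; the lender now bears the burden.
At Stage II.2 the lender must meet the preponderance of the evidence (weight exceeds 54): on (f) the weight is 84 less the opposing 27 gives net 57, > 54, so (f) meets the standard.
  Stage II.2 carried; the final stage is satisfied.
All stages carried — the lender prevails on this issue.
— Issue III —
At Stage III.1 the borrower must meet a clear and cogent showing (weight is at least 70): on (g) the weight is 84 less the opposing 14 gives net 70, which does reach 70, so (g) meets the standard.
  The borrower carries Stage III.1; the lender now bears the burden.
At Stage III.2 the lender must meet a clear and cogent showing (weight is at least 70): on (h) the weight is 68, which does not reach 70, so (h) does not meet the standard.
  Not every element is met, so the lender fails to carry Stage III.2.
The analysis ends at Stage III.2; the borrower prevails on this issue.
Per-issue: Issue I → borrower; Issue II → lender; Issue III → borrower. The borrower must prevail on a majority of issues; overall, the borrower prevails.

borrower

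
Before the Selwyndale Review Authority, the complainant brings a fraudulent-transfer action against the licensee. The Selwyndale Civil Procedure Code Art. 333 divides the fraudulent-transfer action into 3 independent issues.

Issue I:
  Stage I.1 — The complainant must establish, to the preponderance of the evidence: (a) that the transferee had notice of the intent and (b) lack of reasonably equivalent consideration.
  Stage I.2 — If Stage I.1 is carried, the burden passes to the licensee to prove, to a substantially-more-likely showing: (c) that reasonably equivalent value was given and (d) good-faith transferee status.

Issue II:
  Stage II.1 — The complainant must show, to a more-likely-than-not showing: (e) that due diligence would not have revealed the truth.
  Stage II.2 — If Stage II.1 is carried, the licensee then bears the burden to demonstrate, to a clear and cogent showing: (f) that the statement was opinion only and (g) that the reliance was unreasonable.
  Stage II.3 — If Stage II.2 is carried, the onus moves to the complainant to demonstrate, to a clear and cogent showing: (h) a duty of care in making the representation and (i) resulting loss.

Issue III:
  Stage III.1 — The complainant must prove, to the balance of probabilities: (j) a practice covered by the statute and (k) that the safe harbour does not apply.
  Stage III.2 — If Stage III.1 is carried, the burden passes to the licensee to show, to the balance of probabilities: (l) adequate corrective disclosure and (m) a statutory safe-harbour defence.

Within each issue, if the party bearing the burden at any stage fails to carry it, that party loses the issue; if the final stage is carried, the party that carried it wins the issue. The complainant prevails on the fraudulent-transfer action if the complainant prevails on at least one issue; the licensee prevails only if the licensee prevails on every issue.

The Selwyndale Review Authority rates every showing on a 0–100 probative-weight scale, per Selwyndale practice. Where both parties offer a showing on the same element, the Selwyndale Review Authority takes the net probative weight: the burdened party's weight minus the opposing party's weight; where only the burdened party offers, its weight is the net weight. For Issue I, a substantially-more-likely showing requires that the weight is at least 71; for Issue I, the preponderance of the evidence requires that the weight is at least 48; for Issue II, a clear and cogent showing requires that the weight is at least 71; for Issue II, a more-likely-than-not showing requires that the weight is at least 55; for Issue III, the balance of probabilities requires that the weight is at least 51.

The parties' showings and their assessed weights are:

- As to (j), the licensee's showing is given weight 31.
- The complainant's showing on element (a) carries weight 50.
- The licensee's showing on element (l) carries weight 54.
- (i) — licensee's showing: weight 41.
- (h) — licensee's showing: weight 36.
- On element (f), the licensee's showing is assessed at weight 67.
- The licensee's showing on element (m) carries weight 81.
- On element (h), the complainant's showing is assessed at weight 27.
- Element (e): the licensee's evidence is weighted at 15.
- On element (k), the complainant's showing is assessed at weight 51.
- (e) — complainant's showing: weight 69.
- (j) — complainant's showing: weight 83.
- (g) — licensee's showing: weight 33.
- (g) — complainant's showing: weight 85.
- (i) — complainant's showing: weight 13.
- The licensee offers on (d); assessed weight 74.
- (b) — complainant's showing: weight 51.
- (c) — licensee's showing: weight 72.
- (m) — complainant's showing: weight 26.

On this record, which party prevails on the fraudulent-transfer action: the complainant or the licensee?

licensee

— Issue I —
At Stage I.1 the complainant must meet the preponderance of the evidence (weight is at least 48): on (a) the weight is 50, ≥ 48, so (a) meets the standard; on (b) the weight is 51, which does reach 48, so (b) meets the standard.
  All elements met. The burden passes to the licensee.
At Stage I.2 the licensee must meet a substantially-more-likely showing (weight is at least 71): on (c) the weight is 72, which does reach 71, so (c) meets the standard; on (d) the weight is 74, which does reach 71, so (d) meets the standard.
  The licensee carries the last stage.
Every stage carried; the licensee prevails on this issue.
— Issue II —
Stage II.1 — burden on complainant; standard: a more-likely-than-not showing (weight is at least 55).
    (e): 69 − 15 = 54 < 55 [not met]
  Not every element is met, so the complainant fails to carry Stage II.1.
The analysis ends at Stage II.1; the licensee prevails on this issue.
— Issue III —
At Stage III.1 the complainant must meet the balance of probabilities (weight is at least 51): on (j) the weight is 83 less the opposing 31 gives net 52, ≥ 51, so (j) meets the standard; on (k) the weight is 51, ≥ 51, so (k) meets the standard.
  The complainant carries Stage III.1; the licensee now bears the burden.
At Stage III.2 the licensee must meet the balance of probabilities (weight is at least 51): on (l) the weight is 54, which does reach 51, so (l) meets the standard; on (m) the weight is 81 less the opposing 26 gives net 55, which does reach 51, so (m) meets the standard.
  The licensee carries the last stage.
Every stage carried; the licensee prevails on this issue.
Per-issue: Issue I → licensee; Issue II → licensee; Issue III → licensee. The complainant must prevail on at least one issue; overall, the licensee prevails.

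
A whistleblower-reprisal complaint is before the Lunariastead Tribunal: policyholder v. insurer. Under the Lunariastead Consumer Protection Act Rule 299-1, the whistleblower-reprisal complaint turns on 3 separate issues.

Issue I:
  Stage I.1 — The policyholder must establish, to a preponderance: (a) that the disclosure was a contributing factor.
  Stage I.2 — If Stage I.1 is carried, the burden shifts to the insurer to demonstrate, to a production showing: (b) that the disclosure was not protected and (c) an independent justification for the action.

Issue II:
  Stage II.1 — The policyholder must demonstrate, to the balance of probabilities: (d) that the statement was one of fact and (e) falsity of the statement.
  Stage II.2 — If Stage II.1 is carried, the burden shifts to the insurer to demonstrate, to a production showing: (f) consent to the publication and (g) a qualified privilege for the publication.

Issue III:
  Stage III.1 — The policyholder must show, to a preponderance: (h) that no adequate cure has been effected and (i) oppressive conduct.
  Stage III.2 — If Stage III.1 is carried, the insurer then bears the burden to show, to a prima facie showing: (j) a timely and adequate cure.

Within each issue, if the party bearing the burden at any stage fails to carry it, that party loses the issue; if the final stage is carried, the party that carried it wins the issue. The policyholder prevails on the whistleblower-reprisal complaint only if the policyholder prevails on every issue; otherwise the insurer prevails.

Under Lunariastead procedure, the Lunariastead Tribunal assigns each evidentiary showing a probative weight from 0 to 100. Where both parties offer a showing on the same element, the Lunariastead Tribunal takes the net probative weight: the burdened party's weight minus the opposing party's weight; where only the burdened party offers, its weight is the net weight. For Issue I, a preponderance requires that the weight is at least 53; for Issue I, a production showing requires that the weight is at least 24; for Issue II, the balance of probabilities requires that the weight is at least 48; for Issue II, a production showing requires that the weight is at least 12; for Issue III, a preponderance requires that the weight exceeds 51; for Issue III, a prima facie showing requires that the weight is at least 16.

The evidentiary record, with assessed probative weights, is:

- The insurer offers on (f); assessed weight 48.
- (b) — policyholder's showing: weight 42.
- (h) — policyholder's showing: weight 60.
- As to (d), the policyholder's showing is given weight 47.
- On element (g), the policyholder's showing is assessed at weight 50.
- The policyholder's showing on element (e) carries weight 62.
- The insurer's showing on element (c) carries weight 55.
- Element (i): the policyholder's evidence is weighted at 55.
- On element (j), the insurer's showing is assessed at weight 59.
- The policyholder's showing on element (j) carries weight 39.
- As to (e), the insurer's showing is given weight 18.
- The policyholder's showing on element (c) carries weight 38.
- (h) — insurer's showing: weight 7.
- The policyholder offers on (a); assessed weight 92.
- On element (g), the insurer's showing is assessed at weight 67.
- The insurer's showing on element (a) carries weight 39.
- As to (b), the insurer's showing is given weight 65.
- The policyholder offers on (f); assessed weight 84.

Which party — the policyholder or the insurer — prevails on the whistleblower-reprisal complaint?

insurer

— Issue I —
Stage I.1 (policyholder, a preponderance, weight is at least 53): (a) net 92−39=53 ≥ 53 — meets.
  The policyholder carries Stage I.1; the insurer now bears the burden.
Stage I.2 (insurer, a production showing, weight is at least 24): (b) net 65−42=23 < 24 — fails; (c) net 55−38=17 < 24 — fails.
  The insurer does not carry Stage I.2.
The policyholder prevails on this issue.
— Issue II —
Stage II.1 (policyholder, the balance of probabilities, weight is at least 48): (d) 47 < 48 — fails; (e) net 62−18=44 < 48 — fails.
  Stage II.1 not carried; the policyholder fails its burden.
The insurer prevails on this issue.
— Issue III —
Stage III.1 (policyholder, a preponderance, weight exceeds 51): (h) net 60−7=53 > 51 — meets; (i) 55 > 51 — meets.
  Stage III.1 carried; the burden shifts to the insurer.
Stage III.2 (insurer, a prima facie showing, weight is at least 16): (j) net 59−39=20 ≥ 16 — meets.
  All elements met at the final stage.
Every stage carried; the insurer prevails on this issue.
Per-issue: Issue I → policyholder; Issue II → insurer; Issue III → insurer. The policyholder must prevail on every issue; overall, the insurer prevails.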